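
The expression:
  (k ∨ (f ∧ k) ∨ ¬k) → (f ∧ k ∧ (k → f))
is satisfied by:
  {f: True, k: True}


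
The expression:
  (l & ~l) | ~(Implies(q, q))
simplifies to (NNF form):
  False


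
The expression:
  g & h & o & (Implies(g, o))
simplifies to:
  g & h & o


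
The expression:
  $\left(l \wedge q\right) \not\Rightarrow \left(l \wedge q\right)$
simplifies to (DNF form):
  $\text{False}$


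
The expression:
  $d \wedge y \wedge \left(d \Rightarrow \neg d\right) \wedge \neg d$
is never true.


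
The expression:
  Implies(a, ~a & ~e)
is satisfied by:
  {a: False}


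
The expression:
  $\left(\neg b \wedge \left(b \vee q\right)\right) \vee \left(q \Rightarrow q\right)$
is always true.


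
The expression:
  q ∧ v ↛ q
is never true.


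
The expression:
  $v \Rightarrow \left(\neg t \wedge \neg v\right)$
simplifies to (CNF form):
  $\neg v$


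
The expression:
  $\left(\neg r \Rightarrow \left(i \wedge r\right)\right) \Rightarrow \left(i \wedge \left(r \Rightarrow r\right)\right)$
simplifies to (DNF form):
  $i \vee \neg r$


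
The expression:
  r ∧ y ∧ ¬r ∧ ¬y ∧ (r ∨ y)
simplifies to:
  False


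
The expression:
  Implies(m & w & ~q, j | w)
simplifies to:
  True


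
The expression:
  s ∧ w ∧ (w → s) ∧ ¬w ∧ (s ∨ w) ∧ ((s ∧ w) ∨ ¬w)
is never true.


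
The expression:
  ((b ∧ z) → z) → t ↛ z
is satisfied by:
  {t: True, z: False}


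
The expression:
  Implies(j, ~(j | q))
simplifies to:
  ~j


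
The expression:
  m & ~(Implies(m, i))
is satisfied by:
  {m: True, i: False}


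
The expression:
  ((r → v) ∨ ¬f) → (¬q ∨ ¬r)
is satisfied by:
  {f: True, v: False, q: False, r: False}
  {f: False, v: False, q: False, r: False}
  {v: True, f: True, r: False, q: False}
  {v: True, r: False, f: False, q: False}
  {r: True, f: True, v: False, q: False}
  {r: True, f: False, v: False, q: False}
  {r: True, v: True, f: True, q: False}
  {r: True, v: True, f: False, q: False}
  {q: True, f: True, v: False, r: False}
  {q: True, f: False, v: False, r: False}
  {q: True, v: True, f: True, r: False}
  {q: True, v: True, f: False, r: False}
  {r: True, q: True, f: True, v: False}


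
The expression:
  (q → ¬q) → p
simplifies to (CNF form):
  p ∨ q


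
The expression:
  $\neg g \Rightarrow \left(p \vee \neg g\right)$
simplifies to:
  $\text{True}$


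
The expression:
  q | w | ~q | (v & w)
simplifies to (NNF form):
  True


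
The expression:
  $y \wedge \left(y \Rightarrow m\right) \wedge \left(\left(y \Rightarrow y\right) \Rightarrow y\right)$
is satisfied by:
  {m: True, y: True}


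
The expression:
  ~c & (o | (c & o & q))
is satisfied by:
  {o: True, c: False}


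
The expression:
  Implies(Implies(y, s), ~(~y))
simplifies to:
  y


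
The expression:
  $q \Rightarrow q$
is always true.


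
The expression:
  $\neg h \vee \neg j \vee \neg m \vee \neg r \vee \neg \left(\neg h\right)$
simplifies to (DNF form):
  $\text{True}$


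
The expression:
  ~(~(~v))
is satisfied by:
  {v: False}


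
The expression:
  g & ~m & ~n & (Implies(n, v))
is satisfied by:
  {g: True, n: False, m: False}


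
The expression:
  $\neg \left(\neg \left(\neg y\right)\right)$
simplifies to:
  $\neg y$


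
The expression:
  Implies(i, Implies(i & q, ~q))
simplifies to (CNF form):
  ~i | ~q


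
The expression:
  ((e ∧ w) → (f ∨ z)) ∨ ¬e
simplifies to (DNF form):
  f ∨ z ∨ ¬e ∨ ¬w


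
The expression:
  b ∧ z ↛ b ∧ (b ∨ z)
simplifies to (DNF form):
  False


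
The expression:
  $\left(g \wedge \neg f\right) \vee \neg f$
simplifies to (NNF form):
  $\neg f$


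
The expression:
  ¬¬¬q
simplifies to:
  ¬q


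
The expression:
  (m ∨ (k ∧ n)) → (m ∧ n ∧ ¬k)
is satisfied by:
  {m: False, k: False, n: False}
  {n: True, m: False, k: False}
  {k: True, m: False, n: False}
  {n: True, m: True, k: False}


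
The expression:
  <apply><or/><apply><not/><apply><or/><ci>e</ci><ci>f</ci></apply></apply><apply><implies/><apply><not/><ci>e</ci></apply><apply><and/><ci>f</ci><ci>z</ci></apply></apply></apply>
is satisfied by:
  {z: True, e: True, f: False}
  {z: True, e: False, f: False}
  {e: True, z: False, f: False}
  {z: False, e: False, f: False}
  {f: True, z: True, e: True}
  {f: True, z: True, e: False}
  {f: True, e: True, z: False}


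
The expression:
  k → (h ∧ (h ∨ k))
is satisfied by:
  {h: True, k: False}
  {k: False, h: False}
  {k: True, h: True}


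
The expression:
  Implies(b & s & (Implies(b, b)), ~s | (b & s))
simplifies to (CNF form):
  True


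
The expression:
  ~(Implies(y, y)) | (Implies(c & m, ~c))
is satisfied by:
  {m: False, c: False}
  {c: True, m: False}
  {m: True, c: False}


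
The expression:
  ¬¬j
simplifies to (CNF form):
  j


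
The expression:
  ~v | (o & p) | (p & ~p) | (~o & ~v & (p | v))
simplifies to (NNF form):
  ~v | (o & p)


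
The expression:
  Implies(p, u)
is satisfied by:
  {u: True, p: False}
  {p: False, u: False}
  {p: True, u: True}


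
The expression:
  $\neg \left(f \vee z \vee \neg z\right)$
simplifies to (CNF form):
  $\text{False}$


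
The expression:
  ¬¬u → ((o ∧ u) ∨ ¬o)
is always true.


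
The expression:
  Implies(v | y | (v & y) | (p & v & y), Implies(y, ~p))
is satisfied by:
  {p: False, y: False}
  {y: True, p: False}
  {p: True, y: False}


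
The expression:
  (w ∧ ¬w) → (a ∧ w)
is always true.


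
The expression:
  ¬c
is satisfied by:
  {c: False}


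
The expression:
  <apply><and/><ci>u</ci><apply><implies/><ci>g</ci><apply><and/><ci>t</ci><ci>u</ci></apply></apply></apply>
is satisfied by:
  {u: True, t: True, g: False}
  {u: True, g: False, t: False}
  {u: True, t: True, g: True}


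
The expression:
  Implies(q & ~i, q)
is always true.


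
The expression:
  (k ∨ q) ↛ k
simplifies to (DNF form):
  q ∧ ¬k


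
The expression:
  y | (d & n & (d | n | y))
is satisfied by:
  {n: True, y: True, d: True}
  {n: True, y: True, d: False}
  {y: True, d: True, n: False}
  {y: True, d: False, n: False}
  {n: True, d: True, y: False}


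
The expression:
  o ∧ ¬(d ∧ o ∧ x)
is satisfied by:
  {o: True, d: False, x: False}
  {o: True, x: True, d: False}
  {o: True, d: True, x: False}


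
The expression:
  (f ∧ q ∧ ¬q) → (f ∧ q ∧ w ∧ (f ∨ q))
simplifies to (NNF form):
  True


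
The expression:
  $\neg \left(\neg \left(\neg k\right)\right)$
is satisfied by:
  {k: False}


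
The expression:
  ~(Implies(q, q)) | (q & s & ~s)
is never true.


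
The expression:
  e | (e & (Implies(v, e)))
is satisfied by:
  {e: True}


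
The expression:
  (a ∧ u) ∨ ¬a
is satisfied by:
  {u: True, a: False}
  {a: False, u: False}
  {a: True, u: True}


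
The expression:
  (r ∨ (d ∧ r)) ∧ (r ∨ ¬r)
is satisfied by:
  {r: True}


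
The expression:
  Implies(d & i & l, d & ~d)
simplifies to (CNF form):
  ~d | ~i | ~l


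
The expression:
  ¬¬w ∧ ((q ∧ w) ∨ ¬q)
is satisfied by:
  {w: True}


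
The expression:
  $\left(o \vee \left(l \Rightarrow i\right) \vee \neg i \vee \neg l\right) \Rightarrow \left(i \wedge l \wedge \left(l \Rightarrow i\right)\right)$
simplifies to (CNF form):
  $i \wedge l$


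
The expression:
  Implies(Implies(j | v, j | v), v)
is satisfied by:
  {v: True}


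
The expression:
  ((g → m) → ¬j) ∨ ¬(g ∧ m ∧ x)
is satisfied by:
  {g: False, m: False, x: False, j: False}
  {j: True, g: False, m: False, x: False}
  {x: True, g: False, m: False, j: False}
  {j: True, x: True, g: False, m: False}
  {m: True, j: False, g: False, x: False}
  {j: True, m: True, g: False, x: False}
  {x: True, m: True, j: False, g: False}
  {j: True, x: True, m: True, g: False}
  {g: True, x: False, m: False, j: False}
  {j: True, g: True, x: False, m: False}
  {x: True, g: True, j: False, m: False}
  {j: True, x: True, g: True, m: False}
  {m: True, g: True, x: False, j: False}
  {j: True, m: True, g: True, x: False}
  {x: True, m: True, g: True, j: False}


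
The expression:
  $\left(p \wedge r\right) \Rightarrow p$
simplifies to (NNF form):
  $\text{True}$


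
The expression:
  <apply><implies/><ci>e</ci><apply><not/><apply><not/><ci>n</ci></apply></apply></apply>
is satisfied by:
  {n: True, e: False}
  {e: False, n: False}
  {e: True, n: True}


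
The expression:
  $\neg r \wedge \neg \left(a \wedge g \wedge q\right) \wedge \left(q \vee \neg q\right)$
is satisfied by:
  {g: False, q: False, r: False, a: False}
  {a: True, g: False, q: False, r: False}
  {q: True, a: False, g: False, r: False}
  {a: True, q: True, g: False, r: False}
  {g: True, a: False, q: False, r: False}
  {a: True, g: True, q: False, r: False}
  {q: True, g: True, a: False, r: False}


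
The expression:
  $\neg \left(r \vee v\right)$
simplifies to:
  $\neg r \wedge \neg v$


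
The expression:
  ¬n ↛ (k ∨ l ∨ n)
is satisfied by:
  {n: False, l: False, k: False}


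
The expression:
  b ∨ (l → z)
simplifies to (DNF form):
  b ∨ z ∨ ¬l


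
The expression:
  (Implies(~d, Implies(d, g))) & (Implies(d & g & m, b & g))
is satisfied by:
  {b: True, g: False, m: False, d: False}
  {b: False, g: False, m: False, d: False}
  {b: True, d: True, g: False, m: False}
  {d: True, b: False, g: False, m: False}
  {b: True, m: True, d: False, g: False}
  {m: True, d: False, g: False, b: False}
  {b: True, d: True, m: True, g: False}
  {d: True, m: True, b: False, g: False}
  {b: True, g: True, d: False, m: False}
  {g: True, d: False, m: False, b: False}
  {b: True, d: True, g: True, m: False}
  {d: True, g: True, b: False, m: False}
  {b: True, m: True, g: True, d: False}
  {m: True, g: True, d: False, b: False}
  {b: True, d: True, m: True, g: True}


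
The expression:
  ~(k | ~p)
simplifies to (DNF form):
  p & ~k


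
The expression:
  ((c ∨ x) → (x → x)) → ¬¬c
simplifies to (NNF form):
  c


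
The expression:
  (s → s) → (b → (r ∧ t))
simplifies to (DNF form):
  (r ∧ t) ∨ ¬b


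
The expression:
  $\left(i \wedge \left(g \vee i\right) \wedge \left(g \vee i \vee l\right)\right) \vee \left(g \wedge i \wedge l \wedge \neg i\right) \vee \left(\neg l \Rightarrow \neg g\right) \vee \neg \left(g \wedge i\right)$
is always true.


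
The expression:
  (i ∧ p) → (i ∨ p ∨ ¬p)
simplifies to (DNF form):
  True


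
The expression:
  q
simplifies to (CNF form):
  q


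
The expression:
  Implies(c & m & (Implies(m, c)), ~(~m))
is always true.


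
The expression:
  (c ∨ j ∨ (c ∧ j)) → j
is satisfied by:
  {j: True, c: False}
  {c: False, j: False}
  {c: True, j: True}


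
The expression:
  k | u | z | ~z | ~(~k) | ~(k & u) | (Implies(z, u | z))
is always true.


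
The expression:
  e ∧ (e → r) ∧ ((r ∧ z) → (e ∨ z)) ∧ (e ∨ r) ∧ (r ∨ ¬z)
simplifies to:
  e ∧ r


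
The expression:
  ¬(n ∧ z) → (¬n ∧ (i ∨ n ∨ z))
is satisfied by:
  {z: True, i: True, n: False}
  {z: True, i: False, n: False}
  {n: True, z: True, i: True}
  {n: True, z: True, i: False}
  {i: True, n: False, z: False}


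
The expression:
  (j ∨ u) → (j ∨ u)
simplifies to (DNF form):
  True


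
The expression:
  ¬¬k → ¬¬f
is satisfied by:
  {f: True, k: False}
  {k: False, f: False}
  {k: True, f: True}


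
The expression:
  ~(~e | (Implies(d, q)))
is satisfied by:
  {e: True, d: True, q: False}


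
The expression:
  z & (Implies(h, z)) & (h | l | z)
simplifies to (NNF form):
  z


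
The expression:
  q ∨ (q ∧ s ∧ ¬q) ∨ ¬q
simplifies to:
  True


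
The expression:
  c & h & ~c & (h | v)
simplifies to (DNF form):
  False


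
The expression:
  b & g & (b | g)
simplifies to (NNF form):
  b & g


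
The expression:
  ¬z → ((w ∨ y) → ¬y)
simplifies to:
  z ∨ ¬y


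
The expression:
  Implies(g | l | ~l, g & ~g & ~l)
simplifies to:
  False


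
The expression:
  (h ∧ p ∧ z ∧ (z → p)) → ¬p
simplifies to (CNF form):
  ¬h ∨ ¬p ∨ ¬z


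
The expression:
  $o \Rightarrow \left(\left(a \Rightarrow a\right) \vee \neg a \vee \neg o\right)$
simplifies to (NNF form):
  $\text{True}$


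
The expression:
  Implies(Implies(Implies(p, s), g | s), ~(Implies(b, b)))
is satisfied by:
  {g: False, p: False, s: False}


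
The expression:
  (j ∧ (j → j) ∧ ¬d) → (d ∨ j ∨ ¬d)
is always true.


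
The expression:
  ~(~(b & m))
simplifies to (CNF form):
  b & m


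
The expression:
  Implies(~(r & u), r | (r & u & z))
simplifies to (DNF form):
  r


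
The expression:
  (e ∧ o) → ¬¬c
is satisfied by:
  {c: True, o: False, e: False}
  {o: False, e: False, c: False}
  {c: True, e: True, o: False}
  {e: True, o: False, c: False}
  {c: True, o: True, e: False}
  {o: True, c: False, e: False}
  {c: True, e: True, o: True}


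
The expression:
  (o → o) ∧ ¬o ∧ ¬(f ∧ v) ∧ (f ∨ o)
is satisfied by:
  {f: True, v: False, o: False}


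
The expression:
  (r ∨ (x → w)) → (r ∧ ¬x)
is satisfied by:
  {r: True, w: False, x: False}
  {r: True, w: True, x: False}
  {x: True, w: False, r: False}


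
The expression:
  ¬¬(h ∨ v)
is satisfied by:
  {v: True, h: True}
  {v: True, h: False}
  {h: True, v: False}


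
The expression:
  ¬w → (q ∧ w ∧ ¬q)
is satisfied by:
  {w: True}


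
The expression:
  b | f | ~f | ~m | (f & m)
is always true.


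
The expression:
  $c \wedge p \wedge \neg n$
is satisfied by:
  {c: True, p: True, n: False}


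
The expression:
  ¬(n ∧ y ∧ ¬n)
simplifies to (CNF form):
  True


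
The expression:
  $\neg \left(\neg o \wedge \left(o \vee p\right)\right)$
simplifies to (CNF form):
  $o \vee \neg p$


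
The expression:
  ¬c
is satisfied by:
  {c: False}


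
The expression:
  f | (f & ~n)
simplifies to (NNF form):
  f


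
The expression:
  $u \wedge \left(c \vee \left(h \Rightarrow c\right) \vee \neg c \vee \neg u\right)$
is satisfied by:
  {u: True}


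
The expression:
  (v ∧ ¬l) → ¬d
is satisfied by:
  {l: True, v: False, d: False}
  {v: False, d: False, l: False}
  {d: True, l: True, v: False}
  {d: True, v: False, l: False}
  {l: True, v: True, d: False}
  {v: True, l: False, d: False}
  {d: True, v: True, l: True}


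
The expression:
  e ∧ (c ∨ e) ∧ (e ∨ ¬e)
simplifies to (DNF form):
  e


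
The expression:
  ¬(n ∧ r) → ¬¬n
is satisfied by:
  {n: True}


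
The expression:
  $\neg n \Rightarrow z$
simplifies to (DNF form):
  $n \vee z$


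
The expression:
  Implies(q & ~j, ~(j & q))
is always true.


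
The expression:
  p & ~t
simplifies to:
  p & ~t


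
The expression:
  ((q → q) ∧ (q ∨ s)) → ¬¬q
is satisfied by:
  {q: True, s: False}
  {s: False, q: False}
  {s: True, q: True}


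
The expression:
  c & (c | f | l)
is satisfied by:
  {c: True}


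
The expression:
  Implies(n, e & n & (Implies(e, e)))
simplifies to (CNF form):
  e | ~n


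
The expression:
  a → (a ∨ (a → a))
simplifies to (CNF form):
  True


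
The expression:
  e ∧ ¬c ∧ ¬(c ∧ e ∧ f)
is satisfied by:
  {e: True, c: False}


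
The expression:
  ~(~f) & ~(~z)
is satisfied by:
  {z: True, f: True}


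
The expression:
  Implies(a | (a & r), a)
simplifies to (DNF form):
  True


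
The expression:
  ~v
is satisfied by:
  {v: False}


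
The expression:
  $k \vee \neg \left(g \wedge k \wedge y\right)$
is always true.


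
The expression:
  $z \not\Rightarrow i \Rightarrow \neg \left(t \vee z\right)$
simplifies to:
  $i \vee \neg z$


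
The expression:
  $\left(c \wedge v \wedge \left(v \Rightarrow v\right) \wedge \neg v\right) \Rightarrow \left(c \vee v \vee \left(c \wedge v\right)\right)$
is always true.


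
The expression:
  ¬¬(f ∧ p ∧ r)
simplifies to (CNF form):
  f ∧ p ∧ r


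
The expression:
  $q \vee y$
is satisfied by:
  {y: True, q: True}
  {y: True, q: False}
  {q: True, y: False}


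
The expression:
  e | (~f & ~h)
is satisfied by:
  {e: True, f: False, h: False}
  {e: True, h: True, f: False}
  {e: True, f: True, h: False}
  {e: True, h: True, f: True}
  {h: False, f: False, e: False}


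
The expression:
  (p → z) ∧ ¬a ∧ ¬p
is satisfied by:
  {p: False, a: False}


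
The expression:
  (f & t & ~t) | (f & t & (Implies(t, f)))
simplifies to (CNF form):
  f & t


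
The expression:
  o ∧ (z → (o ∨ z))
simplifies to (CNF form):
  o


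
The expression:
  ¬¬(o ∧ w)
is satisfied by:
  {w: True, o: True}


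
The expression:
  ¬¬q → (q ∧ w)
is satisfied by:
  {w: True, q: False}
  {q: False, w: False}
  {q: True, w: True}


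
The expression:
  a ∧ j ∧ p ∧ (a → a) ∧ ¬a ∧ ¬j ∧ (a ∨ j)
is never true.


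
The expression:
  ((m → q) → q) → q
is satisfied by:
  {q: True, m: False}
  {m: False, q: False}
  {m: True, q: True}


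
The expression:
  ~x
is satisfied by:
  {x: False}


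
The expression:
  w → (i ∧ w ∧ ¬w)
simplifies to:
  ¬w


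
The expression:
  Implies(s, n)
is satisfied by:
  {n: True, s: False}
  {s: False, n: False}
  {s: True, n: True}


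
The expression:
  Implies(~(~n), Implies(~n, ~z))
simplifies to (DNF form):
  True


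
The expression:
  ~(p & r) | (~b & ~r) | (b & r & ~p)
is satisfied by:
  {p: False, r: False}
  {r: True, p: False}
  {p: True, r: False}


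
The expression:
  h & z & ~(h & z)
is never true.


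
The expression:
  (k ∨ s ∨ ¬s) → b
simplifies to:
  b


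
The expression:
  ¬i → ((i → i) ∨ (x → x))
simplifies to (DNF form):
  True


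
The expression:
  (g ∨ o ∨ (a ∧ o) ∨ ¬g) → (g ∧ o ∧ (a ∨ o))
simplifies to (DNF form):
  g ∧ o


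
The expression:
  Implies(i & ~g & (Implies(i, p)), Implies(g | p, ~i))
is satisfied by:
  {g: True, p: False, i: False}
  {p: False, i: False, g: False}
  {i: True, g: True, p: False}
  {i: True, p: False, g: False}
  {g: True, p: True, i: False}
  {p: True, g: False, i: False}
  {i: True, p: True, g: True}


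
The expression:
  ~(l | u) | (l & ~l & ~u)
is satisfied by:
  {u: False, l: False}


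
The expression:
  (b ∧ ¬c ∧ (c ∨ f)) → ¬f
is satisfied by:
  {c: True, b: False, f: False}
  {c: False, b: False, f: False}
  {f: True, c: True, b: False}
  {f: True, c: False, b: False}
  {b: True, c: True, f: False}
  {b: True, c: False, f: False}
  {b: True, f: True, c: True}


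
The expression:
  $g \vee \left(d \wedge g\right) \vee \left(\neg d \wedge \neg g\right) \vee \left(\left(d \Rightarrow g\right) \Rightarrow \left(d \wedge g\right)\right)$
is always true.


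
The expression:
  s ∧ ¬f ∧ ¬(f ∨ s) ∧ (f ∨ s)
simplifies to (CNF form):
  False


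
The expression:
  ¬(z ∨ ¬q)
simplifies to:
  q ∧ ¬z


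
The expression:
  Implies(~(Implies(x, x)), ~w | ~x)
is always true.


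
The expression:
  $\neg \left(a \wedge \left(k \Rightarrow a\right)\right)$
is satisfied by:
  {a: False}


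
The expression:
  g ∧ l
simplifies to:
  g ∧ l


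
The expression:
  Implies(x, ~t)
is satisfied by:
  {t: False, x: False}
  {x: True, t: False}
  {t: True, x: False}


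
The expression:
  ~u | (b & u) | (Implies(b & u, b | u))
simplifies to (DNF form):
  True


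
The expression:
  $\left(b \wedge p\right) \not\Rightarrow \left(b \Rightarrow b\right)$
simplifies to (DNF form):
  $\text{False}$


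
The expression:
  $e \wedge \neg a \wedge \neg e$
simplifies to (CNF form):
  $\text{False}$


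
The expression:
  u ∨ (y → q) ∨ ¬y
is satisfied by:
  {q: True, u: True, y: False}
  {q: True, u: False, y: False}
  {u: True, q: False, y: False}
  {q: False, u: False, y: False}
  {y: True, q: True, u: True}
  {y: True, q: True, u: False}
  {y: True, u: True, q: False}


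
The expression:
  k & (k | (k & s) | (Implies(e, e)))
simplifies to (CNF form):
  k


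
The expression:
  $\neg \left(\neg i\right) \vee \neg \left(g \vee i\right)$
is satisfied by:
  {i: True, g: False}
  {g: False, i: False}
  {g: True, i: True}


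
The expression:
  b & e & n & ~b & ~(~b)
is never true.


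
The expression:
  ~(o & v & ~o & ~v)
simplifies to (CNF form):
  True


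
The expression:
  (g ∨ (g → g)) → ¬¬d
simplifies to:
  d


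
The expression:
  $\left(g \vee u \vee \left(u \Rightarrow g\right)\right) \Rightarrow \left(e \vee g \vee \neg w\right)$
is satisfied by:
  {g: True, e: True, w: False}
  {g: True, w: False, e: False}
  {e: True, w: False, g: False}
  {e: False, w: False, g: False}
  {g: True, e: True, w: True}
  {g: True, w: True, e: False}
  {e: True, w: True, g: False}


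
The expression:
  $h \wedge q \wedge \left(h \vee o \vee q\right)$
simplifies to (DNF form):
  $h \wedge q$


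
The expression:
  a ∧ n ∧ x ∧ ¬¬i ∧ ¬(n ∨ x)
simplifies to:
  False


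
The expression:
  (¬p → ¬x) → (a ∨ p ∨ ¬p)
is always true.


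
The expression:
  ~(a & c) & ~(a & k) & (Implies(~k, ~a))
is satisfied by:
  {a: False}


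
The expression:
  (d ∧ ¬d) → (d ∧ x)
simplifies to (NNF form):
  True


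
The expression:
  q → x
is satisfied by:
  {x: True, q: False}
  {q: False, x: False}
  {q: True, x: True}


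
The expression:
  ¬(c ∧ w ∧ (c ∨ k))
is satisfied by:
  {w: False, c: False}
  {c: True, w: False}
  {w: True, c: False}


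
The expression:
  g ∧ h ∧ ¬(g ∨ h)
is never true.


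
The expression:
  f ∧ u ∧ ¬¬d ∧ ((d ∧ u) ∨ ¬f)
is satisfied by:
  {u: True, d: True, f: True}


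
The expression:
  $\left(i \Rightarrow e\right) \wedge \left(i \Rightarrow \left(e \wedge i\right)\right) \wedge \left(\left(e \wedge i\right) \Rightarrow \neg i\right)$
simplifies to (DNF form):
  $\neg i$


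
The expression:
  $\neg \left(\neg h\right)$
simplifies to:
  $h$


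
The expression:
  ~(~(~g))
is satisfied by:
  {g: False}


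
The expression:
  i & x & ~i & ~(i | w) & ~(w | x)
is never true.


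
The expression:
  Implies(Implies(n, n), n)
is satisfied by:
  {n: True}


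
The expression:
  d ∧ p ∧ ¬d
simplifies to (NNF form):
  False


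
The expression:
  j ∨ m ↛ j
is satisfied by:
  {m: True, j: True}
  {m: True, j: False}
  {j: True, m: False}


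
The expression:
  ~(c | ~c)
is never true.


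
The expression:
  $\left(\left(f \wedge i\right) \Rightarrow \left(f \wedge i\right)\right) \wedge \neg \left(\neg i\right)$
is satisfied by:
  {i: True}


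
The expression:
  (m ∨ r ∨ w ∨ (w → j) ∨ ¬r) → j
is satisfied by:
  {j: True}


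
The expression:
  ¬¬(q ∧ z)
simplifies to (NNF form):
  q ∧ z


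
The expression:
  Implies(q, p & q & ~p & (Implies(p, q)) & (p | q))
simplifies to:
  ~q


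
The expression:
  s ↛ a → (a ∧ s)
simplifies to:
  a ∨ ¬s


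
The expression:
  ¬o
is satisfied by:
  {o: False}


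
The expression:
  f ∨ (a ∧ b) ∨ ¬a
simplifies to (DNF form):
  b ∨ f ∨ ¬a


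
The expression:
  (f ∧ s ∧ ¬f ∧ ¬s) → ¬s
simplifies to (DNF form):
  True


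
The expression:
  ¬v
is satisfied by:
  {v: False}


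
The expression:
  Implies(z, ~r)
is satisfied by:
  {z: False, r: False}
  {r: True, z: False}
  {z: True, r: False}


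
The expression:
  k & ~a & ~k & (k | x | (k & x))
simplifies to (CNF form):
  False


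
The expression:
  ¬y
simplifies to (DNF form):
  ¬y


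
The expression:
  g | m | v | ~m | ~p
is always true.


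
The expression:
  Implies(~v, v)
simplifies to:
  v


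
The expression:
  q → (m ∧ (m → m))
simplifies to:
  m ∨ ¬q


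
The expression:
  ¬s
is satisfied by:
  {s: False}


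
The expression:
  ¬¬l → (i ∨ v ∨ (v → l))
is always true.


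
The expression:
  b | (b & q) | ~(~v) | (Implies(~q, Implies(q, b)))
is always true.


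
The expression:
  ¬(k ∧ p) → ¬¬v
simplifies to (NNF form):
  v ∨ (k ∧ p)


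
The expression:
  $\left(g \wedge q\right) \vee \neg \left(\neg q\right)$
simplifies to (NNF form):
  $q$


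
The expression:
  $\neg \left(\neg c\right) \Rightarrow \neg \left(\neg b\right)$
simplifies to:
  $b \vee \neg c$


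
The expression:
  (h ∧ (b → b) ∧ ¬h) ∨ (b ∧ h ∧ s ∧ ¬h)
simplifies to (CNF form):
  False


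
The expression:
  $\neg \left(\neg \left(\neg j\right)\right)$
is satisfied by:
  {j: False}


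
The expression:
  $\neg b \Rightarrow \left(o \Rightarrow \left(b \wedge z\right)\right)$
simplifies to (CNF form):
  $b \vee \neg o$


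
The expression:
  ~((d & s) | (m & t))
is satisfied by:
  {s: False, m: False, t: False, d: False}
  {d: True, s: False, m: False, t: False}
  {t: True, s: False, m: False, d: False}
  {d: True, t: True, s: False, m: False}
  {m: True, d: False, s: False, t: False}
  {d: True, m: True, s: False, t: False}
  {s: True, d: False, m: False, t: False}
  {t: True, s: True, d: False, m: False}
  {m: True, s: True, d: False, t: False}


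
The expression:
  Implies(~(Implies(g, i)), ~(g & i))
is always true.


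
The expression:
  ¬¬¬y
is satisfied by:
  {y: False}


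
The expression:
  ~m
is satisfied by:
  {m: False}


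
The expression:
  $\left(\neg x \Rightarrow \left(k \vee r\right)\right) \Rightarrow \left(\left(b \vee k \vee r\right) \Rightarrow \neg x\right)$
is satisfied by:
  {b: False, k: False, x: False, r: False}
  {r: True, b: False, k: False, x: False}
  {k: True, r: False, b: False, x: False}
  {r: True, k: True, b: False, x: False}
  {b: True, r: False, k: False, x: False}
  {r: True, b: True, k: False, x: False}
  {k: True, b: True, r: False, x: False}
  {r: True, k: True, b: True, x: False}
  {x: True, r: False, b: False, k: False}


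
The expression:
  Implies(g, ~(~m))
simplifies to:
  m | ~g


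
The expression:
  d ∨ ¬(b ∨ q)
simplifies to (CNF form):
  (d ∨ ¬b) ∧ (d ∨ ¬q)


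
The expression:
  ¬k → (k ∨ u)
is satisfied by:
  {k: True, u: True}
  {k: True, u: False}
  {u: True, k: False}


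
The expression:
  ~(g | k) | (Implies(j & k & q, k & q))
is always true.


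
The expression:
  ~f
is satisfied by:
  {f: False}


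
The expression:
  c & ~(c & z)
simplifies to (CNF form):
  c & ~z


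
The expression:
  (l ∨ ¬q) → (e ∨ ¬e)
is always true.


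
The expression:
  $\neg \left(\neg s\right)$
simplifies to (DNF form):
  $s$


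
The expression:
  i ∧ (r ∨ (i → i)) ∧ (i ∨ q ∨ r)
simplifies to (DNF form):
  i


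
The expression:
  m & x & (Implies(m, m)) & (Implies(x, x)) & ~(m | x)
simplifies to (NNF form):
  False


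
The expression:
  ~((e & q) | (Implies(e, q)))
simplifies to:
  e & ~q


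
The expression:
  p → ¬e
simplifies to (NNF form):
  ¬e ∨ ¬p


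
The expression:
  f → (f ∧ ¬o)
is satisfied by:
  {o: False, f: False}
  {f: True, o: False}
  {o: True, f: False}


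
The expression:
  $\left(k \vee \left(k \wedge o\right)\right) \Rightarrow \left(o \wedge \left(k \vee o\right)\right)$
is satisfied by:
  {o: True, k: False}
  {k: False, o: False}
  {k: True, o: True}


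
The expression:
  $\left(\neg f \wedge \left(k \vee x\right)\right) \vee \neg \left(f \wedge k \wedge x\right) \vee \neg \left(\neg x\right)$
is always true.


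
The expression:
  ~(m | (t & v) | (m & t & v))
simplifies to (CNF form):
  ~m & (~t | ~v)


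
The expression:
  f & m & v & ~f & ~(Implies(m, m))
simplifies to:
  False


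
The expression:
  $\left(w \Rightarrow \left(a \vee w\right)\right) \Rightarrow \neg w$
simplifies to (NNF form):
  $\neg w$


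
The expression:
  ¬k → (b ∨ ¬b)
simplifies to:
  True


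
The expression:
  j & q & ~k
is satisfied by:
  {j: True, q: True, k: False}


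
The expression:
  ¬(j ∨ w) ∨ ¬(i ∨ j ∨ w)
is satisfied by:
  {w: False, j: False}


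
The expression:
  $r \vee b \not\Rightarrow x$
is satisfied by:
  {r: True, b: True, x: False}
  {r: True, x: False, b: False}
  {r: True, b: True, x: True}
  {r: True, x: True, b: False}
  {b: True, x: False, r: False}


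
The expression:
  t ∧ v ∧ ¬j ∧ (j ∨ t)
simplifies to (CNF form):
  t ∧ v ∧ ¬j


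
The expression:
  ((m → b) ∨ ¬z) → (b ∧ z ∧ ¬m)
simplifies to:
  z ∧ (b ∨ m) ∧ (¬b ∨ ¬m)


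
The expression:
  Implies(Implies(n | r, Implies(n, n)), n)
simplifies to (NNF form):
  n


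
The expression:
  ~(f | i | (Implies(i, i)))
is never true.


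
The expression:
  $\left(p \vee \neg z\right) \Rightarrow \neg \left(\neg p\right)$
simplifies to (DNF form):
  $p \vee z$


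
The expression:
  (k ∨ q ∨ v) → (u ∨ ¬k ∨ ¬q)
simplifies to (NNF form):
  u ∨ ¬k ∨ ¬q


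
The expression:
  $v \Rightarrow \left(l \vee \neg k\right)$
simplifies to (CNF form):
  $l \vee \neg k \vee \neg v$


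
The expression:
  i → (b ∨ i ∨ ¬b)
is always true.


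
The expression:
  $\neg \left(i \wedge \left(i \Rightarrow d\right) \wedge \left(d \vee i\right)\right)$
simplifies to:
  $\neg d \vee \neg i$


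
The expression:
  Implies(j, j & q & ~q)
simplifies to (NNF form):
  ~j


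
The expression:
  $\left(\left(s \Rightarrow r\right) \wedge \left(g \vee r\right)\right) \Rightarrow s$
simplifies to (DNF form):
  $s \vee \left(\neg g \wedge \neg r\right)$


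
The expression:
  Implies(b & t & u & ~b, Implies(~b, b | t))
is always true.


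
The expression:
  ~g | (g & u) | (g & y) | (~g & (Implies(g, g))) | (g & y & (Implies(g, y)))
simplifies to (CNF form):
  u | y | ~g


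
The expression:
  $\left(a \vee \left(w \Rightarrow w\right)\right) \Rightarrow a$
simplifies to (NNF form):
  $a$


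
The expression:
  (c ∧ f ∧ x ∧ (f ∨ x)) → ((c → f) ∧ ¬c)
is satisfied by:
  {c: False, x: False, f: False}
  {f: True, c: False, x: False}
  {x: True, c: False, f: False}
  {f: True, x: True, c: False}
  {c: True, f: False, x: False}
  {f: True, c: True, x: False}
  {x: True, c: True, f: False}


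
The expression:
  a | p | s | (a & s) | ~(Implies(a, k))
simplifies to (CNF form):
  a | p | s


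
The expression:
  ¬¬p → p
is always true.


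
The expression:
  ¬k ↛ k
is always true.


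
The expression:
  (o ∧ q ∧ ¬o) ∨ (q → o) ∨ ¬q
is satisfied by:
  {o: True, q: False}
  {q: False, o: False}
  {q: True, o: True}


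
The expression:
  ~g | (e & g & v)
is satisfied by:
  {e: True, v: True, g: False}
  {e: True, v: False, g: False}
  {v: True, e: False, g: False}
  {e: False, v: False, g: False}
  {e: True, g: True, v: True}


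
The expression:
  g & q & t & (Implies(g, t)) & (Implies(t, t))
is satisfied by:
  {t: True, g: True, q: True}


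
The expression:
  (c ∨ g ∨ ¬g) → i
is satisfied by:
  {i: True}


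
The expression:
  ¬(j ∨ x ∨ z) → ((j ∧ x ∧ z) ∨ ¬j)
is always true.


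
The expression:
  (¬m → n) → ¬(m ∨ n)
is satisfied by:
  {n: False, m: False}


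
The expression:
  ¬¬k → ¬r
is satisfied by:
  {k: False, r: False}
  {r: True, k: False}
  {k: True, r: False}


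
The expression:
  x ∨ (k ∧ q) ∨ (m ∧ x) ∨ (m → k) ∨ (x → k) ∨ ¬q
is always true.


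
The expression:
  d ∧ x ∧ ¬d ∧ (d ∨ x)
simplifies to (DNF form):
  False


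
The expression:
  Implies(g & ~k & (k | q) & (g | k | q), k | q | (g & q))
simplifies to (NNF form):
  True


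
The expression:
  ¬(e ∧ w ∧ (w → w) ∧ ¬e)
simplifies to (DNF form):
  True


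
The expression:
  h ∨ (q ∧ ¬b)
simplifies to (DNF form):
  h ∨ (q ∧ ¬b)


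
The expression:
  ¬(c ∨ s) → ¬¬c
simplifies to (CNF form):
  c ∨ s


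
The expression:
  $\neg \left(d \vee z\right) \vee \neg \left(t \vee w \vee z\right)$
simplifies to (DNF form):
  $\left(\neg d \wedge \neg z\right) \vee \left(\neg d \wedge \neg t \wedge \neg z\right) \vee \left(\neg d \wedge \neg w \wedge \neg z\right) \vee \left(\neg t \wedge \neg w \wedge \neg z\right)$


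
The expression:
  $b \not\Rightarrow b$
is never true.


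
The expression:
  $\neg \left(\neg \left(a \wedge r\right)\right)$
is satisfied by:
  {r: True, a: True}


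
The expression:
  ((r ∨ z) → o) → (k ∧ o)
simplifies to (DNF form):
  (k ∧ o) ∨ (r ∧ ¬o) ∨ (z ∧ ¬o)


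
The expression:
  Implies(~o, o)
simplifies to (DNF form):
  o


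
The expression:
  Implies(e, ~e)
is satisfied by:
  {e: False}


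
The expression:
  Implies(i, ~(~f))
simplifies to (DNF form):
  f | ~i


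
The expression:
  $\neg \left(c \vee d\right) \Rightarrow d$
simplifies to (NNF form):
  $c \vee d$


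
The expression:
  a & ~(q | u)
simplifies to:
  a & ~q & ~u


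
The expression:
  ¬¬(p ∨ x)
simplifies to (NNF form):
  p ∨ x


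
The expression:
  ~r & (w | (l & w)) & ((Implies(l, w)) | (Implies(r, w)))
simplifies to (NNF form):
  w & ~r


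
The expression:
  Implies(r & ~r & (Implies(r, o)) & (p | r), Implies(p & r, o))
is always true.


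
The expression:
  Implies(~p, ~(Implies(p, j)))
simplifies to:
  p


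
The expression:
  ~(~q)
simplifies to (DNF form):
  q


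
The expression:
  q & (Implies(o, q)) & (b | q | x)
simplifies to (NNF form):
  q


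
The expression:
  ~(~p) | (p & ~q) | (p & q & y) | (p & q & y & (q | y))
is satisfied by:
  {p: True}


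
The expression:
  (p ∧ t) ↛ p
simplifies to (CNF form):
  False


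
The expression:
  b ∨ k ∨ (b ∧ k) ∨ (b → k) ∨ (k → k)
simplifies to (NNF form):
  True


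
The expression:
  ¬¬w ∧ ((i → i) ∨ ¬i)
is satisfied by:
  {w: True}


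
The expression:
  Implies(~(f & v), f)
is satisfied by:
  {f: True}


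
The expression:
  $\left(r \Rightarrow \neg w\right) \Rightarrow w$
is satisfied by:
  {w: True}


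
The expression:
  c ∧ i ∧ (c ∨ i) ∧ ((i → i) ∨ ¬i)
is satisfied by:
  {c: True, i: True}


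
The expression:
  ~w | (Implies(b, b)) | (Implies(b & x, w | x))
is always true.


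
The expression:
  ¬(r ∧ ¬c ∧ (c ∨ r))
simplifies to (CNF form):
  c ∨ ¬r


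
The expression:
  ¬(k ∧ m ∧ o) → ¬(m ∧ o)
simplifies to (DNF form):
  k ∨ ¬m ∨ ¬o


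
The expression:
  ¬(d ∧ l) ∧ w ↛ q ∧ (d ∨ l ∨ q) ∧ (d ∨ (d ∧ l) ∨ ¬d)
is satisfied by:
  {d: True, w: True, q: False, l: False}
  {l: True, w: True, q: False, d: False}


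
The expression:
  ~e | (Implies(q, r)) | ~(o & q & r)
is always true.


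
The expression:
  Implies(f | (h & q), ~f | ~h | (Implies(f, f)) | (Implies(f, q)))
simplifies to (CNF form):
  True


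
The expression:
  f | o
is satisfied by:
  {o: True, f: True}
  {o: True, f: False}
  {f: True, o: False}


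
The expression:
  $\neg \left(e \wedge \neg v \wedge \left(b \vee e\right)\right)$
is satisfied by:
  {v: True, e: False}
  {e: False, v: False}
  {e: True, v: True}


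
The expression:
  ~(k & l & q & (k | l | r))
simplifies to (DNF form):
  ~k | ~l | ~q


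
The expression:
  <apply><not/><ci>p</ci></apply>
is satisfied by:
  {p: False}


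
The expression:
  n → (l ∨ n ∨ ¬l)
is always true.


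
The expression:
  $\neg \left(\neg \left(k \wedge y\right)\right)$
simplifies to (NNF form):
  $k \wedge y$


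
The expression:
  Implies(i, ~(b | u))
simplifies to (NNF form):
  ~i | (~b & ~u)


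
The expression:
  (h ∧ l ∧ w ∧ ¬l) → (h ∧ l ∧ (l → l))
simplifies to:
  True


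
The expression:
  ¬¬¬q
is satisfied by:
  {q: False}


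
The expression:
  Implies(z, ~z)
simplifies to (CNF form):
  ~z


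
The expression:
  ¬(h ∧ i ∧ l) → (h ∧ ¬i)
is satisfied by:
  {h: True, l: True, i: False}
  {h: True, l: False, i: False}
  {h: True, i: True, l: True}


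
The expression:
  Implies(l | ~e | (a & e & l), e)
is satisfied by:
  {e: True}


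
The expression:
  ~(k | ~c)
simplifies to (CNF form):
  c & ~k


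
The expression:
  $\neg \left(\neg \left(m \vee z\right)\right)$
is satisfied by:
  {z: True, m: True}
  {z: True, m: False}
  {m: True, z: False}


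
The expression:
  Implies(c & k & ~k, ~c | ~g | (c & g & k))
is always true.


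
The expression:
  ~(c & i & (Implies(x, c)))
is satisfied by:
  {c: False, i: False}
  {i: True, c: False}
  {c: True, i: False}


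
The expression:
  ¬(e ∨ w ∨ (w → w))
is never true.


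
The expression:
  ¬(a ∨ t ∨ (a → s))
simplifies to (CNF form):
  False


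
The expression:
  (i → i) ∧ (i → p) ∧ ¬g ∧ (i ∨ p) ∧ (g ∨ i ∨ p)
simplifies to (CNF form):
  p ∧ ¬g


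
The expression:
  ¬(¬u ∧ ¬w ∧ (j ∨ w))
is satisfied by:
  {u: True, w: True, j: False}
  {u: True, w: False, j: False}
  {w: True, u: False, j: False}
  {u: False, w: False, j: False}
  {j: True, u: True, w: True}
  {j: True, u: True, w: False}
  {j: True, w: True, u: False}


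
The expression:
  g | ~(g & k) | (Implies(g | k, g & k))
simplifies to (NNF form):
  True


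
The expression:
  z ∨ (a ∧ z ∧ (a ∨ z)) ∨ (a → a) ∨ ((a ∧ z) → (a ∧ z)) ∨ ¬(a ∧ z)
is always true.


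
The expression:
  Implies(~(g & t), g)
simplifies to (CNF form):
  g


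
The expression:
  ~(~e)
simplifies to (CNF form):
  e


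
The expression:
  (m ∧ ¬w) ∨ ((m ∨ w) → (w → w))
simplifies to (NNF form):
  True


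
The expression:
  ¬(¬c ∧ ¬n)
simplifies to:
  c ∨ n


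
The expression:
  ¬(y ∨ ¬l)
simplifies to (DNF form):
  l ∧ ¬y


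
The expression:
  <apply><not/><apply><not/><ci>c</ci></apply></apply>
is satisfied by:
  {c: True}


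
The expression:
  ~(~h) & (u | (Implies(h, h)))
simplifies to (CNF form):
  h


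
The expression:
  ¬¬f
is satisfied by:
  {f: True}


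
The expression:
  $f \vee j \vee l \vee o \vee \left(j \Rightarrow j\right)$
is always true.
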